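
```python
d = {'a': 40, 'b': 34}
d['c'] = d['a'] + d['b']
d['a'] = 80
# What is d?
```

After line 1: d = {'a': 40, 'b': 34}
After line 2 (d['c'] = 40 + 34): d = {'a': 40, 'b': 34, 'c': 74}
After line 3: d = {'a': 80, 'b': 34, 'c': 74}

{'a': 80, 'b': 34, 'c': 74}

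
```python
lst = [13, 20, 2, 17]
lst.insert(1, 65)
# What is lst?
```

[13, 65, 20, 2, 17]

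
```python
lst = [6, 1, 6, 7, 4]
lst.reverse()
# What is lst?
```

[4, 7, 6, 1, 6]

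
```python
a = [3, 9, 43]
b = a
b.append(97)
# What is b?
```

After line 1: a = [3, 9, 43]
After line 2 (b = a is an alias, same object): a = [3, 9, 43], b = [3, 9, 43]
After line 3 (b.append mutates the shared list): a = [3, 9, 43, 97], b = [3, 9, 43, 97]

[3, 9, 43, 97]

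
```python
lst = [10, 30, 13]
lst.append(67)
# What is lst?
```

[10, 30, 13, 67]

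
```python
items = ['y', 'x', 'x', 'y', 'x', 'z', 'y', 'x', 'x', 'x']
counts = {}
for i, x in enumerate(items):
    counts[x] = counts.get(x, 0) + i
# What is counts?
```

Initial: counts = {}, items = ['y', 'x', 'x', 'y', 'x', 'z', 'y', 'x', 'x', 'x']
i=0, x='y': counts = {'y': 0}
i=1, x='x': counts = {'y': 0, 'x': 1}
i=2, x='x': counts = {'y': 0, 'x': 3}
i=3, x='y': counts = {'y': 3, 'x': 3}
i=4, x='x': counts = {'y': 3, 'x': 7}
i=5, x='z': counts = {'y': 3, 'x': 7, 'z': 5}
i=6, x='y': counts = {'y': 9, 'x': 7, 'z': 5}
i=7, x='x': counts = {'y': 9, 'x': 14, 'z': 5}
i=8, x='x': counts = {'y': 9, 'x': 22, 'z': 5}
i=9, x='x': counts = {'y': 9, 'x': 31, 'z': 5}

{'y': 9, 'x': 31, 'z': 5}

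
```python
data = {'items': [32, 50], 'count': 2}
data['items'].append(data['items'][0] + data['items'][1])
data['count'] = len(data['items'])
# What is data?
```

After line 1: data = {'items': [32, 50], 'count': 2}
After line 2 (append 32 + 50 = 82): data = {'items': [32, 50, 82], 'count': 2}
After line 3 (count = len(items) = 3): data = {'items': [32, 50, 82], 'count': 3}

{'items': [32, 50, 82], 'count': 3}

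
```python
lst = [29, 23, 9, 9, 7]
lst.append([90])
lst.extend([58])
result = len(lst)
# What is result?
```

After line 1: lst = [29, 23, 9, 9, 7]
After line 2 (append adds [90] as single element): lst = [29, 23, 9, 9, 7, [90]]
After line 3 (extend unpacks [58], adds 58): lst = [29, 23, 9, 9, 7, [90], 58]
After line 4: result = len(lst) = 7

7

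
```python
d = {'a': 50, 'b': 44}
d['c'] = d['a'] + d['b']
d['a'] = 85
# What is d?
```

After line 1: d = {'a': 50, 'b': 44}
After line 2 (d['c'] = 50 + 44): d = {'a': 50, 'b': 44, 'c': 94}
After line 3: d = {'a': 85, 'b': 44, 'c': 94}

{'a': 85, 'b': 44, 'c': 94}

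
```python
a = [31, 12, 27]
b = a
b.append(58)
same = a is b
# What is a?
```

After line 1: a = [31, 12, 27]
After line 2 (b = a is an alias, same object): a = [31, 12, 27], b = [31, 12, 27]
After line 3 (b.append mutates the shared list): a = [31, 12, 27, 58], b = [31, 12, 27, 58]
After line 4 (same = a is b; same object -> True): same = True

[31, 12, 27, 58]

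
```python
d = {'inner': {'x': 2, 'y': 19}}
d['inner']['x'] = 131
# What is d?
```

After line 1: d = {'inner': {'x': 2, 'y': 19}}
After line 2 (inner x overwritten): d = {'inner': {'x': 131, 'y': 19}}

{'inner': {'x': 131, 'y': 19}}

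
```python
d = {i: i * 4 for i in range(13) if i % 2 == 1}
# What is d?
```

{1: 4, 3: 12, 5: 20, 7: 28, 9: 36, 11: 44}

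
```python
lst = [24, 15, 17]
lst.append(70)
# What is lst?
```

[24, 15, 17, 70]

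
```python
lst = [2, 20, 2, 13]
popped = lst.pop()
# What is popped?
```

13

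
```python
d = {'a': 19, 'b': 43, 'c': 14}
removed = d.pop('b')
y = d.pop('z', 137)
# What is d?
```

After line 1: d = {'a': 19, 'b': 43, 'c': 14}
After line 2 (pop 'b' returns 43): d = {'a': 19, 'c': 14}, removed = 43
After line 3 (pop 'z' missing, returns default 137): d = {'a': 19, 'c': 14}, y = 137

{'a': 19, 'c': 14}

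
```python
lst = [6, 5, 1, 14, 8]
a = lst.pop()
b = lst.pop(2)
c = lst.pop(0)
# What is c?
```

After line 1: lst = [6, 5, 1, 14, 8]
After line 2 (pop() -> a = 8): lst = [6, 5, 1, 14]
After line 3 (pop(2) -> b = 1): lst = [6, 5, 14]
After line 4 (pop(0) -> c = 6): lst = [5, 14]

6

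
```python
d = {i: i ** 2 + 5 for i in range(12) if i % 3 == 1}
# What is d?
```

{1: 6, 4: 21, 7: 54, 10: 105}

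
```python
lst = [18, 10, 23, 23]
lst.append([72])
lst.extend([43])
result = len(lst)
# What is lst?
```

After line 1: lst = [18, 10, 23, 23]
After line 2 (append adds [72] as single element): lst = [18, 10, 23, 23, [72]]
After line 3 (extend unpacks [43], adds 43): lst = [18, 10, 23, 23, [72], 43]
After line 4: result = len(lst) = 6

[18, 10, 23, 23, [72], 43]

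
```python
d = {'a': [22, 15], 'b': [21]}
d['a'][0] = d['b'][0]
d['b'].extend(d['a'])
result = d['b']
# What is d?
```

After line 1: d = {'a': [22, 15], 'b': [21]}
After line 2 (a[0] = b[0] = 21): d = {'a': [21, 15], 'b': [21]}
After line 3 (b.extend(a) appends [21, 15]): d = {'a': [21, 15], 'b': [21, 21, 15]}
After line 4: result = d['b'] = [21, 21, 15]

{'a': [21, 15], 'b': [21, 21, 15]}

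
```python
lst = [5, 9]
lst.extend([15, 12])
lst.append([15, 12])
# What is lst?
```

After line 1: lst = [5, 9]
After line 2 (extend unpacks [15, 12]): lst = [5, 9, 15, 12]
After line 3 (append adds [15, 12] as single element): lst = [5, 9, 15, 12, [15, 12]]

[5, 9, 15, 12, [15, 12]]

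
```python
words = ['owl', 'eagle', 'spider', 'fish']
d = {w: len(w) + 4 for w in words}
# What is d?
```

{'owl': 7, 'eagle': 9, 'spider': 10, 'fish': 8}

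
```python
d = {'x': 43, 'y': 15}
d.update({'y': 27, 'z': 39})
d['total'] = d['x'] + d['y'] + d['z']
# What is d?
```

After line 1: d = {'x': 43, 'y': 15}
After line 2 (y overwritten, z added): d = {'x': 43, 'y': 27, 'z': 39}
After line 3 (total = 43 + 27 + 39 = 109): d = {'x': 43, 'y': 27, 'z': 39, 'total': 109}

{'x': 43, 'y': 27, 'z': 39, 'total': 109}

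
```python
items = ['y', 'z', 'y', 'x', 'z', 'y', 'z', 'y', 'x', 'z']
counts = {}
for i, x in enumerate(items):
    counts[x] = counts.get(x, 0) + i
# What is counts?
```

Initial: counts = {}, items = ['y', 'z', 'y', 'x', 'z', 'y', 'z', 'y', 'x', 'z']
i=0, x='y': counts = {'y': 0}
i=1, x='z': counts = {'y': 0, 'z': 1}
i=2, x='y': counts = {'y': 2, 'z': 1}
i=3, x='x': counts = {'y': 2, 'z': 1, 'x': 3}
i=4, x='z': counts = {'y': 2, 'z': 5, 'x': 3}
i=5, x='y': counts = {'y': 7, 'z': 5, 'x': 3}
i=6, x='z': counts = {'y': 7, 'z': 11, 'x': 3}
i=7, x='y': counts = {'y': 14, 'z': 11, 'x': 3}
i=8, x='x': counts = {'y': 14, 'z': 11, 'x': 11}
i=9, x='z': counts = {'y': 14, 'z': 20, 'x': 11}

{'y': 14, 'z': 20, 'x': 11}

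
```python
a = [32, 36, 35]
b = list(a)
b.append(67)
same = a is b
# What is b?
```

After line 1: a = [32, 36, 35]
After line 2 (b = list(a) is a shallow copy, new object): a = [32, 36, 35], b = [32, 36, 35]
After line 3 (append only mutates b): a = [32, 36, 35], b = [32, 36, 35, 67]
After line 4 (same = a is b; different objects -> False): same = False

[32, 36, 35, 67]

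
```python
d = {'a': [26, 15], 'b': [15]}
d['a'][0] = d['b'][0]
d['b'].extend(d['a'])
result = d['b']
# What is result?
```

After line 1: d = {'a': [26, 15], 'b': [15]}
After line 2 (a[0] = b[0] = 15): d = {'a': [15, 15], 'b': [15]}
After line 3 (b.extend(a) appends [15, 15]): d = {'a': [15, 15], 'b': [15, 15, 15]}
After line 4: result = d['b'] = [15, 15, 15]

[15, 15, 15]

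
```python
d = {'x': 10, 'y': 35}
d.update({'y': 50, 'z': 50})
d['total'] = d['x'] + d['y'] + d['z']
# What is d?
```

After line 1: d = {'x': 10, 'y': 35}
After line 2 (y overwritten, z added): d = {'x': 10, 'y': 50, 'z': 50}
After line 3 (total = 10 + 50 + 50 = 110): d = {'x': 10, 'y': 50, 'z': 50, 'total': 110}

{'x': 10, 'y': 50, 'z': 50, 'total': 110}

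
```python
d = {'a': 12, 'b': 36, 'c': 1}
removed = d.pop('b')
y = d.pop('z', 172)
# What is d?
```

After line 1: d = {'a': 12, 'b': 36, 'c': 1}
After line 2 (pop 'b' returns 36): d = {'a': 12, 'c': 1}, removed = 36
After line 3 (pop 'z' missing, returns default 172): d = {'a': 12, 'c': 1}, y = 172

{'a': 12, 'c': 1}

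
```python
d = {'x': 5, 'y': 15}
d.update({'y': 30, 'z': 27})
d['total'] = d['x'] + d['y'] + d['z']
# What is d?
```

After line 1: d = {'x': 5, 'y': 15}
After line 2 (y overwritten, z added): d = {'x': 5, 'y': 30, 'z': 27}
After line 3 (total = 5 + 30 + 27 = 62): d = {'x': 5, 'y': 30, 'z': 27, 'total': 62}

{'x': 5, 'y': 30, 'z': 27, 'total': 62}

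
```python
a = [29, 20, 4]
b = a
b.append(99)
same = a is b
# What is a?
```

After line 1: a = [29, 20, 4]
After line 2 (b = a is an alias, same object): a = [29, 20, 4], b = [29, 20, 4]
After line 3 (b.append mutates the shared list): a = [29, 20, 4, 99], b = [29, 20, 4, 99]
After line 4 (same = a is b; same object -> True): same = True

[29, 20, 4, 99]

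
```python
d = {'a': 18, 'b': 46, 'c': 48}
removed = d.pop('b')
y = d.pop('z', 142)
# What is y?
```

After line 1: d = {'a': 18, 'b': 46, 'c': 48}
After line 2 (pop 'b' returns 46): d = {'a': 18, 'c': 48}, removed = 46
After line 3 (pop 'z' missing, returns default 142): d = {'a': 18, 'c': 48}, y = 142

142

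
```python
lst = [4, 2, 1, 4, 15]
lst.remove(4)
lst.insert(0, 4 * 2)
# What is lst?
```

After line 1: lst = [4, 2, 1, 4, 15]
After line 2 (remove first 4): lst = [2, 1, 4, 15]
After line 3 (insert 8 at index 0): lst = [8, 2, 1, 4, 15]

[8, 2, 1, 4, 15]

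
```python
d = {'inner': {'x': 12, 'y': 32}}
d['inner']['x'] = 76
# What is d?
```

After line 1: d = {'inner': {'x': 12, 'y': 32}}
After line 2 (inner x overwritten): d = {'inner': {'x': 76, 'y': 32}}

{'inner': {'x': 76, 'y': 32}}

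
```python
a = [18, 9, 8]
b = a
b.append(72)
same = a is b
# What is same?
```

After line 1: a = [18, 9, 8]
After line 2 (b = a is an alias, same object): a = [18, 9, 8], b = [18, 9, 8]
After line 3 (b.append mutates the shared list): a = [18, 9, 8, 72], b = [18, 9, 8, 72]
After line 4 (same = a is b; same object -> True): same = True

True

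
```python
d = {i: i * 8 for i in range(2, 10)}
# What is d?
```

{2: 16, 3: 24, 4: 32, 5: 40, 6: 48, 7: 56, 8: 64, 9: 72}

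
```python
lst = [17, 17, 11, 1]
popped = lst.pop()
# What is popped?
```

1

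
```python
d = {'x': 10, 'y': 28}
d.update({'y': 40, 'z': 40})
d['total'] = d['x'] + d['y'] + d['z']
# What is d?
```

After line 1: d = {'x': 10, 'y': 28}
After line 2 (y overwritten, z added): d = {'x': 10, 'y': 40, 'z': 40}
After line 3 (total = 10 + 40 + 40 = 90): d = {'x': 10, 'y': 40, 'z': 40, 'total': 90}

{'x': 10, 'y': 40, 'z': 40, 'total': 90}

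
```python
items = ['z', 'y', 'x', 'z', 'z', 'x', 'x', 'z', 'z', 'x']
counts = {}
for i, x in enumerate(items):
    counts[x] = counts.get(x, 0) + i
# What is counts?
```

Initial: counts = {}, items = ['z', 'y', 'x', 'z', 'z', 'x', 'x', 'z', 'z', 'x']
i=0, x='z': counts = {'z': 0}
i=1, x='y': counts = {'z': 0, 'y': 1}
i=2, x='x': counts = {'z': 0, 'y': 1, 'x': 2}
i=3, x='z': counts = {'z': 3, 'y': 1, 'x': 2}
i=4, x='z': counts = {'z': 7, 'y': 1, 'x': 2}
i=5, x='x': counts = {'z': 7, 'y': 1, 'x': 7}
i=6, x='x': counts = {'z': 7, 'y': 1, 'x': 13}
i=7, x='z': counts = {'z': 14, 'y': 1, 'x': 13}
i=8, x='z': counts = {'z': 22, 'y': 1, 'x': 13}
i=9, x='x': counts = {'z': 22, 'y': 1, 'x': 22}

{'z': 22, 'y': 1, 'x': 22}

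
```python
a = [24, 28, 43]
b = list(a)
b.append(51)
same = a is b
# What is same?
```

After line 1: a = [24, 28, 43]
After line 2 (b = list(a) is a shallow copy, new object): a = [24, 28, 43], b = [24, 28, 43]
After line 3 (append only mutates b): a = [24, 28, 43], b = [24, 28, 43, 51]
After line 4 (same = a is b; different objects -> False): same = False

False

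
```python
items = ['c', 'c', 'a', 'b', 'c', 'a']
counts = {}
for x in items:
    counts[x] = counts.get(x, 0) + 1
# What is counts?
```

Initial: counts = {}, items = ['c', 'c', 'a', 'b', 'c', 'a']
See 'c': counts = {'c': 1}
See 'c': counts = {'c': 2}
See 'a': counts = {'c': 2, 'a': 1}
See 'b': counts = {'c': 2, 'a': 1, 'b': 1}
See 'c': counts = {'c': 3, 'a': 1, 'b': 1}
See 'a': counts = {'c': 3, 'a': 2, 'b': 1}

{'c': 3, 'a': 2, 'b': 1}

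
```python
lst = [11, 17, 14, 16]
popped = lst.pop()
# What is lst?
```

[11, 17, 14]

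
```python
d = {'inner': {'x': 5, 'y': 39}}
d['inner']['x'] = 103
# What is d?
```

After line 1: d = {'inner': {'x': 5, 'y': 39}}
After line 2 (inner x overwritten): d = {'inner': {'x': 103, 'y': 39}}

{'inner': {'x': 103, 'y': 39}}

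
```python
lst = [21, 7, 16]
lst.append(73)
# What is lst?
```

[21, 7, 16, 73]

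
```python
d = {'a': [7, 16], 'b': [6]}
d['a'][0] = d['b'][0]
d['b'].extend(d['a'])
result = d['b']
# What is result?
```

After line 1: d = {'a': [7, 16], 'b': [6]}
After line 2 (a[0] = b[0] = 6): d = {'a': [6, 16], 'b': [6]}
After line 3 (b.extend(a) appends [6, 16]): d = {'a': [6, 16], 'b': [6, 6, 16]}
After line 4: result = d['b'] = [6, 6, 16]

[6, 6, 16]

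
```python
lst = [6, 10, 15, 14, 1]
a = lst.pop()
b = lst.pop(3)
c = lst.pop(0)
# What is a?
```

After line 1: lst = [6, 10, 15, 14, 1]
After line 2 (pop() -> a = 1): lst = [6, 10, 15, 14]
After line 3 (pop(3) -> b = 14): lst = [6, 10, 15]
After line 4 (pop(0) -> c = 6): lst = [10, 15]

1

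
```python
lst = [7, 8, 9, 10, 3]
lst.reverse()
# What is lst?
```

[3, 10, 9, 8, 7]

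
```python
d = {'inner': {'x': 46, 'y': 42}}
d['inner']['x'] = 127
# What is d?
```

After line 1: d = {'inner': {'x': 46, 'y': 42}}
After line 2 (inner x overwritten): d = {'inner': {'x': 127, 'y': 42}}

{'inner': {'x': 127, 'y': 42}}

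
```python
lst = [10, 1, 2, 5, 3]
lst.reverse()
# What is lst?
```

[3, 5, 2, 1, 10]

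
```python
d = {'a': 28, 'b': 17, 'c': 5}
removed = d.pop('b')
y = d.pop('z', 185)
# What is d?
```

After line 1: d = {'a': 28, 'b': 17, 'c': 5}
After line 2 (pop 'b' returns 17): d = {'a': 28, 'c': 5}, removed = 17
After line 3 (pop 'z' missing, returns default 185): d = {'a': 28, 'c': 5}, y = 185

{'a': 28, 'c': 5}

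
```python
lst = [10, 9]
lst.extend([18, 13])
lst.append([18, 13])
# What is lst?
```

After line 1: lst = [10, 9]
After line 2 (extend unpacks [18, 13]): lst = [10, 9, 18, 13]
After line 3 (append adds [18, 13] as single element): lst = [10, 9, 18, 13, [18, 13]]

[10, 9, 18, 13, [18, 13]]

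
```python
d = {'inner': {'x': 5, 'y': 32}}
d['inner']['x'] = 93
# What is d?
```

After line 1: d = {'inner': {'x': 5, 'y': 32}}
After line 2 (inner x overwritten): d = {'inner': {'x': 93, 'y': 32}}

{'inner': {'x': 93, 'y': 32}}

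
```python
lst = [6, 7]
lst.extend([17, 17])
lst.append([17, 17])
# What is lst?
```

After line 1: lst = [6, 7]
After line 2 (extend unpacks [17, 17]): lst = [6, 7, 17, 17]
After line 3 (append adds [17, 17] as single element): lst = [6, 7, 17, 17, [17, 17]]

[6, 7, 17, 17, [17, 17]]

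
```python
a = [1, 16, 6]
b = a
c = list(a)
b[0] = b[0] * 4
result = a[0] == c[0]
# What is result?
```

After line 1: a = [1, 16, 6]
After line 2 (b = a, alias): a = [1, 16, 6], b = [1, 16, 6]
After line 3 (c = list(a) is a copy, new object): c = [1, 16, 6]
After line 4 (b[0] = 1 * 4 = 4; mutates shared a/b): a = b = [4, 16, 6], c = [1, 16, 6]
After line 5 (a[0] = 4, c[0] = 1; result = False)

False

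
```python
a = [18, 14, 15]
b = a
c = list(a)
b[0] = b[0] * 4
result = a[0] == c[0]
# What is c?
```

After line 1: a = [18, 14, 15]
After line 2 (b = a, alias): a = [18, 14, 15], b = [18, 14, 15]
After line 3 (c = list(a) is a copy, new object): c = [18, 14, 15]
After line 4 (b[0] = 18 * 4 = 72; mutates shared a/b): a = b = [72, 14, 15], c = [18, 14, 15]
After line 5 (a[0] = 72, c[0] = 18; result = False)

[18, 14, 15]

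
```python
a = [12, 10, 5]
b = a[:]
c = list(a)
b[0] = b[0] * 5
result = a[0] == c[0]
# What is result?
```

After line 1: a = [12, 10, 5]
After line 2 (b = a[:], copy): a = [12, 10, 5], b = [12, 10, 5]
After line 3 (c = list(a) is a copy, new object): c = [12, 10, 5]
After line 4 (b[0] = 12 * 5 = 60; only b mutates (copy)): a = [12, 10, 5], b = [60, 10, 5], c = [12, 10, 5]
After line 5 (a[0] = 12, c[0] = 12; result = True)

True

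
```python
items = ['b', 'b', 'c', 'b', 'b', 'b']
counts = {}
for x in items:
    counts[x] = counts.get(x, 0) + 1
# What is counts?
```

Initial: counts = {}, items = ['b', 'b', 'c', 'b', 'b', 'b']
See 'b': counts = {'b': 1}
See 'b': counts = {'b': 2}
See 'c': counts = {'b': 2, 'c': 1}
See 'b': counts = {'b': 3, 'c': 1}
See 'b': counts = {'b': 4, 'c': 1}
See 'b': counts = {'b': 5, 'c': 1}

{'b': 5, 'c': 1}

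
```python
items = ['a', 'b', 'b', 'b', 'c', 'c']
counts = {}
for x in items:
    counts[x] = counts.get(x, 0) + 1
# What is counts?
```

Initial: counts = {}, items = ['a', 'b', 'b', 'b', 'c', 'c']
See 'a': counts = {'a': 1}
See 'b': counts = {'a': 1, 'b': 1}
See 'b': counts = {'a': 1, 'b': 2}
See 'b': counts = {'a': 1, 'b': 3}
See 'c': counts = {'a': 1, 'b': 3, 'c': 1}
See 'c': counts = {'a': 1, 'b': 3, 'c': 2}

{'a': 1, 'b': 3, 'c': 2}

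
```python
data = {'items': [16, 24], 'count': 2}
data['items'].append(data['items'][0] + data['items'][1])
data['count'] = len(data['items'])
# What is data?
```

After line 1: data = {'items': [16, 24], 'count': 2}
After line 2 (append 16 + 24 = 40): data = {'items': [16, 24, 40], 'count': 2}
After line 3 (count = len(items) = 3): data = {'items': [16, 24, 40], 'count': 3}

{'items': [16, 24, 40], 'count': 3}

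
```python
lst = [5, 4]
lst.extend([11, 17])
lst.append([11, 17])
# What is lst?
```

After line 1: lst = [5, 4]
After line 2 (extend unpacks [11, 17]): lst = [5, 4, 11, 17]
After line 3 (append adds [11, 17] as single element): lst = [5, 4, 11, 17, [11, 17]]

[5, 4, 11, 17, [11, 17]]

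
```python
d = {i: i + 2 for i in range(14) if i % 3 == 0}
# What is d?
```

{0: 2, 3: 5, 6: 8, 9: 11, 12: 14}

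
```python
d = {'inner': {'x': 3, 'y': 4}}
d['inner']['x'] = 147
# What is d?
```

After line 1: d = {'inner': {'x': 3, 'y': 4}}
After line 2 (inner x overwritten): d = {'inner': {'x': 147, 'y': 4}}

{'inner': {'x': 147, 'y': 4}}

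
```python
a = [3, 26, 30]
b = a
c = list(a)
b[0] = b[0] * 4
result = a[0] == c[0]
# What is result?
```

After line 1: a = [3, 26, 30]
After line 2 (b = a, alias): a = [3, 26, 30], b = [3, 26, 30]
After line 3 (c = list(a) is a copy, new object): c = [3, 26, 30]
After line 4 (b[0] = 3 * 4 = 12; mutates shared a/b): a = b = [12, 26, 30], c = [3, 26, 30]
After line 5 (a[0] = 12, c[0] = 3; result = False)

False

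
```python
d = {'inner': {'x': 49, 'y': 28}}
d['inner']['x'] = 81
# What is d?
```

After line 1: d = {'inner': {'x': 49, 'y': 28}}
After line 2 (inner x overwritten): d = {'inner': {'x': 81, 'y': 28}}

{'inner': {'x': 81, 'y': 28}}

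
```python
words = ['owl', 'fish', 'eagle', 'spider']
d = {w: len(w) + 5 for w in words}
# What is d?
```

{'owl': 8, 'fish': 9, 'eagle': 10, 'spider': 11}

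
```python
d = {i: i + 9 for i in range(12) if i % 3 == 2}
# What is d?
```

{2: 11, 5: 14, 8: 17, 11: 20}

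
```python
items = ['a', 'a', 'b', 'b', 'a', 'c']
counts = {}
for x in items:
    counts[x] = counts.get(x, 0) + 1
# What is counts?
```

Initial: counts = {}, items = ['a', 'a', 'b', 'b', 'a', 'c']
See 'a': counts = {'a': 1}
See 'a': counts = {'a': 2}
See 'b': counts = {'a': 2, 'b': 1}
See 'b': counts = {'a': 2, 'b': 2}
See 'a': counts = {'a': 3, 'b': 2}
See 'c': counts = {'a': 3, 'b': 2, 'c': 1}

{'a': 3, 'b': 2, 'c': 1}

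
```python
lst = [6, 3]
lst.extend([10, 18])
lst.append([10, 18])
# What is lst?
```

After line 1: lst = [6, 3]
After line 2 (extend unpacks [10, 18]): lst = [6, 3, 10, 18]
After line 3 (append adds [10, 18] as single element): lst = [6, 3, 10, 18, [10, 18]]

[6, 3, 10, 18, [10, 18]]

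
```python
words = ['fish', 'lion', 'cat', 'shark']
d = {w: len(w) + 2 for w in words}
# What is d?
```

{'fish': 6, 'lion': 6, 'cat': 5, 'shark': 7}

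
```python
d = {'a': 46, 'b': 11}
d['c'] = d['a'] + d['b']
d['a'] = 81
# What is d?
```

After line 1: d = {'a': 46, 'b': 11}
After line 2 (d['c'] = 46 + 11): d = {'a': 46, 'b': 11, 'c': 57}
After line 3: d = {'a': 81, 'b': 11, 'c': 57}

{'a': 81, 'b': 11, 'c': 57}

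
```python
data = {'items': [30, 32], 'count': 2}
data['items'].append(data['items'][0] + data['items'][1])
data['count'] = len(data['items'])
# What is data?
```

After line 1: data = {'items': [30, 32], 'count': 2}
After line 2 (append 30 + 32 = 62): data = {'items': [30, 32, 62], 'count': 2}
After line 3 (count = len(items) = 3): data = {'items': [30, 32, 62], 'count': 3}

{'items': [30, 32, 62], 'count': 3}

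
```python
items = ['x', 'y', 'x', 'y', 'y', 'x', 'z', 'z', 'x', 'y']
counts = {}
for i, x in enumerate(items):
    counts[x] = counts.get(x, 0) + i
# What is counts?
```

Initial: counts = {}, items = ['x', 'y', 'x', 'y', 'y', 'x', 'z', 'z', 'x', 'y']
i=0, x='x': counts = {'x': 0}
i=1, x='y': counts = {'x': 0, 'y': 1}
i=2, x='x': counts = {'x': 2, 'y': 1}
i=3, x='y': counts = {'x': 2, 'y': 4}
i=4, x='y': counts = {'x': 2, 'y': 8}
i=5, x='x': counts = {'x': 7, 'y': 8}
i=6, x='z': counts = {'x': 7, 'y': 8, 'z': 6}
i=7, x='z': counts = {'x': 7, 'y': 8, 'z': 13}
i=8, x='x': counts = {'x': 15, 'y': 8, 'z': 13}
i=9, x='y': counts = {'x': 15, 'y': 17, 'z': 13}

{'x': 15, 'y': 17, 'z': 13}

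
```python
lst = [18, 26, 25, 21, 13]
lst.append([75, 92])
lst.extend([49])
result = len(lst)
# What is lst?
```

After line 1: lst = [18, 26, 25, 21, 13]
After line 2 (append adds [75, 92] as single element): lst = [18, 26, 25, 21, 13, [75, 92]]
After line 3 (extend unpacks [49], adds 49): lst = [18, 26, 25, 21, 13, [75, 92], 49]
After line 4: result = len(lst) = 7

[18, 26, 25, 21, 13, [75, 92], 49]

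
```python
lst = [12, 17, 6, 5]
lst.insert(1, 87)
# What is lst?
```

[12, 87, 17, 6, 5]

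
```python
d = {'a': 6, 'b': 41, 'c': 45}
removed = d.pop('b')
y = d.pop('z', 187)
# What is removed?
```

After line 1: d = {'a': 6, 'b': 41, 'c': 45}
After line 2 (pop 'b' returns 41): d = {'a': 6, 'c': 45}, removed = 41
After line 3 (pop 'z' missing, returns default 187): d = {'a': 6, 'c': 45}, y = 187

41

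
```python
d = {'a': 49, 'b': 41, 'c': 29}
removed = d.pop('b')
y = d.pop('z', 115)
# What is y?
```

After line 1: d = {'a': 49, 'b': 41, 'c': 29}
After line 2 (pop 'b' returns 41): d = {'a': 49, 'c': 29}, removed = 41
After line 3 (pop 'z' missing, returns default 115): d = {'a': 49, 'c': 29}, y = 115

115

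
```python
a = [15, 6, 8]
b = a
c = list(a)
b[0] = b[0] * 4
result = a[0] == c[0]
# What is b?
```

After line 1: a = [15, 6, 8]
After line 2 (b = a, alias): a = [15, 6, 8], b = [15, 6, 8]
After line 3 (c = list(a) is a copy, new object): c = [15, 6, 8]
After line 4 (b[0] = 15 * 4 = 60; mutates shared a/b): a = b = [60, 6, 8], c = [15, 6, 8]
After line 5 (a[0] = 60, c[0] = 15; result = False)

[60, 6, 8]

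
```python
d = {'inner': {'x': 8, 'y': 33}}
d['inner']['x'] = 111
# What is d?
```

After line 1: d = {'inner': {'x': 8, 'y': 33}}
After line 2 (inner x overwritten): d = {'inner': {'x': 111, 'y': 33}}

{'inner': {'x': 111, 'y': 33}}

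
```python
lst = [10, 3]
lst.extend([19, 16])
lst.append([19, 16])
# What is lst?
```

After line 1: lst = [10, 3]
After line 2 (extend unpacks [19, 16]): lst = [10, 3, 19, 16]
After line 3 (append adds [19, 16] as single element): lst = [10, 3, 19, 16, [19, 16]]

[10, 3, 19, 16, [19, 16]]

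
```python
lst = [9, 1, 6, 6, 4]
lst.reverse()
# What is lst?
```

[4, 6, 6, 1, 9]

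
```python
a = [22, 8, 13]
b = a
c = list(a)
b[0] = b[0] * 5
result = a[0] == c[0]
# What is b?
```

After line 1: a = [22, 8, 13]
After line 2 (b = a, alias): a = [22, 8, 13], b = [22, 8, 13]
After line 3 (c = list(a) is a copy, new object): c = [22, 8, 13]
After line 4 (b[0] = 22 * 5 = 110; mutates shared a/b): a = b = [110, 8, 13], c = [22, 8, 13]
After line 5 (a[0] = 110, c[0] = 22; result = False)

[110, 8, 13]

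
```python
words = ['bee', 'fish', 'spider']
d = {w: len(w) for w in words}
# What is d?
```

{'bee': 3, 'fish': 4, 'spider': 6}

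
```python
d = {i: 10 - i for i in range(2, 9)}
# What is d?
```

{2: 8, 3: 7, 4: 6, 5: 5, 6: 4, 7: 3, 8: 2}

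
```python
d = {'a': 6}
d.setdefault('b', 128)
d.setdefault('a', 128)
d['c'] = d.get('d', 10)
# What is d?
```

After line 1: d = {'a': 6}
After line 2 (setdefault adds 'b'=128): d = {'a': 6, 'b': 128}
After line 3 (setdefault 'a' no-op, already exists): d = {'a': 6, 'b': 128}
After line 4 (get('d', 10) returns default since 'd' not in d): d = {'a': 6, 'b': 128, 'c': 10}

{'a': 6, 'b': 128, 'c': 10}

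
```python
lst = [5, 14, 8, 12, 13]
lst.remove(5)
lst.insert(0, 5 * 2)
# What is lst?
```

After line 1: lst = [5, 14, 8, 12, 13]
After line 2 (remove first 5): lst = [14, 8, 12, 13]
After line 3 (insert 10 at index 0): lst = [10, 14, 8, 12, 13]

[10, 14, 8, 12, 13]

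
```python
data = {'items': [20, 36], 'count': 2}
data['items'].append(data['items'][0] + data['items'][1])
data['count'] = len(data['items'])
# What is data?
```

After line 1: data = {'items': [20, 36], 'count': 2}
After line 2 (append 20 + 36 = 56): data = {'items': [20, 36, 56], 'count': 2}
After line 3 (count = len(items) = 3): data = {'items': [20, 36, 56], 'count': 3}

{'items': [20, 36, 56], 'count': 3}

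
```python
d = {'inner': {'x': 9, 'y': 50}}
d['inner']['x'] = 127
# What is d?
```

After line 1: d = {'inner': {'x': 9, 'y': 50}}
After line 2 (inner x overwritten): d = {'inner': {'x': 127, 'y': 50}}

{'inner': {'x': 127, 'y': 50}}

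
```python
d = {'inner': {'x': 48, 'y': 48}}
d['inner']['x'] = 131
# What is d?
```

After line 1: d = {'inner': {'x': 48, 'y': 48}}
After line 2 (inner x overwritten): d = {'inner': {'x': 131, 'y': 48}}

{'inner': {'x': 131, 'y': 48}}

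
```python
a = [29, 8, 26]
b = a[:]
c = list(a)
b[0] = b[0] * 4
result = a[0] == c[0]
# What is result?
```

After line 1: a = [29, 8, 26]
After line 2 (b = a[:], copy): a = [29, 8, 26], b = [29, 8, 26]
After line 3 (c = list(a) is a copy, new object): c = [29, 8, 26]
After line 4 (b[0] = 29 * 4 = 116; only b mutates (copy)): a = [29, 8, 26], b = [116, 8, 26], c = [29, 8, 26]
After line 5 (a[0] = 29, c[0] = 29; result = True)

True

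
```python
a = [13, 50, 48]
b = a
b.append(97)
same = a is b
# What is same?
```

After line 1: a = [13, 50, 48]
After line 2 (b = a is an alias, same object): a = [13, 50, 48], b = [13, 50, 48]
After line 3 (b.append mutates the shared list): a = [13, 50, 48, 97], b = [13, 50, 48, 97]
After line 4 (same = a is b; same object -> True): same = True

True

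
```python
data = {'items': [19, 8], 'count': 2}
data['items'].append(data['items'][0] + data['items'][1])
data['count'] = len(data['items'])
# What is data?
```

After line 1: data = {'items': [19, 8], 'count': 2}
After line 2 (append 19 + 8 = 27): data = {'items': [19, 8, 27], 'count': 2}
After line 3 (count = len(items) = 3): data = {'items': [19, 8, 27], 'count': 3}

{'items': [19, 8, 27], 'count': 3}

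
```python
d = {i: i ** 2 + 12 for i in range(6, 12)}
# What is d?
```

{6: 48, 7: 61, 8: 76, 9: 93, 10: 112, 11: 133}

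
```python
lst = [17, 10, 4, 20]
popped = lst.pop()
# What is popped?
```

20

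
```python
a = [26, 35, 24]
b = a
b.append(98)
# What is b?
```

After line 1: a = [26, 35, 24]
After line 2 (b = a is an alias, same object): a = [26, 35, 24], b = [26, 35, 24]
After line 3 (b.append mutates the shared list): a = [26, 35, 24, 98], b = [26, 35, 24, 98]

[26, 35, 24, 98]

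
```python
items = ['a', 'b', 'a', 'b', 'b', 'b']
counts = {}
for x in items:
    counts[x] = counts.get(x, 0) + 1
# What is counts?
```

Initial: counts = {}, items = ['a', 'b', 'a', 'b', 'b', 'b']
See 'a': counts = {'a': 1}
See 'b': counts = {'a': 1, 'b': 1}
See 'a': counts = {'a': 2, 'b': 1}
See 'b': counts = {'a': 2, 'b': 2}
See 'b': counts = {'a': 2, 'b': 3}
See 'b': counts = {'a': 2, 'b': 4}

{'a': 2, 'b': 4}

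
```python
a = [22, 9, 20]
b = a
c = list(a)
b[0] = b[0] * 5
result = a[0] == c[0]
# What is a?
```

After line 1: a = [22, 9, 20]
After line 2 (b = a, alias): a = [22, 9, 20], b = [22, 9, 20]
After line 3 (c = list(a) is a copy, new object): c = [22, 9, 20]
After line 4 (b[0] = 22 * 5 = 110; mutates shared a/b): a = b = [110, 9, 20], c = [22, 9, 20]
After line 5 (a[0] = 110, c[0] = 22; result = False)

[110, 9, 20]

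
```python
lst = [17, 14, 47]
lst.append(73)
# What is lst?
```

[17, 14, 47, 73]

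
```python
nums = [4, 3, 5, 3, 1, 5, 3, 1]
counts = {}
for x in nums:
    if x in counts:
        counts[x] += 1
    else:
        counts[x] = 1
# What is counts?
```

Initial: counts = {}, nums = [4, 3, 5, 3, 1, 5, 3, 1]
See 4: counts = {4: 1}
See 3: counts = {4: 1, 3: 1}
See 5: counts = {4: 1, 3: 1, 5: 1}
See 3: counts = {4: 1, 3: 2, 5: 1}
See 1: counts = {4: 1, 3: 2, 5: 1, 1: 1}
See 5: counts = {4: 1, 3: 2, 5: 2, 1: 1}
See 3: counts = {4: 1, 3: 3, 5: 2, 1: 1}
See 1: counts = {4: 1, 3: 3, 5: 2, 1: 2}

{4: 1, 3: 3, 5: 2, 1: 2}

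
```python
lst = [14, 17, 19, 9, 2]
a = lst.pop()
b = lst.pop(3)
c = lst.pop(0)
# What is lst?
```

After line 1: lst = [14, 17, 19, 9, 2]
After line 2 (pop() -> a = 2): lst = [14, 17, 19, 9]
After line 3 (pop(3) -> b = 9): lst = [14, 17, 19]
After line 4 (pop(0) -> c = 14): lst = [17, 19]

[17, 19]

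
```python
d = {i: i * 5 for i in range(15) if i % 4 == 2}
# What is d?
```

{2: 10, 6: 30, 10: 50, 14: 70}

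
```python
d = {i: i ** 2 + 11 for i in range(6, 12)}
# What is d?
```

{6: 47, 7: 60, 8: 75, 9: 92, 10: 111, 11: 132}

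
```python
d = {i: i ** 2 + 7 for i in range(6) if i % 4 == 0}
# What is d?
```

{0: 7, 4: 23}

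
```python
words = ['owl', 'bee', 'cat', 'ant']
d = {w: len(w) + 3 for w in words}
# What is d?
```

{'owl': 6, 'bee': 6, 'cat': 6, 'ant': 6}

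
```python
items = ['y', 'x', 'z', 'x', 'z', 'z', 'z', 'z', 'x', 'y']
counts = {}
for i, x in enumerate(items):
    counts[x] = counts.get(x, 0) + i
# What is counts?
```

Initial: counts = {}, items = ['y', 'x', 'z', 'x', 'z', 'z', 'z', 'z', 'x', 'y']
i=0, x='y': counts = {'y': 0}
i=1, x='x': counts = {'y': 0, 'x': 1}
i=2, x='z': counts = {'y': 0, 'x': 1, 'z': 2}
i=3, x='x': counts = {'y': 0, 'x': 4, 'z': 2}
i=4, x='z': counts = {'y': 0, 'x': 4, 'z': 6}
i=5, x='z': counts = {'y': 0, 'x': 4, 'z': 11}
i=6, x='z': counts = {'y': 0, 'x': 4, 'z': 17}
i=7, x='z': counts = {'y': 0, 'x': 4, 'z': 24}
i=8, x='x': counts = {'y': 0, 'x': 12, 'z': 24}
i=9, x='y': counts = {'y': 9, 'x': 12, 'z': 24}

{'y': 9, 'x': 12, 'z': 24}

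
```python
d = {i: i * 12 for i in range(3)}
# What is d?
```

{0: 0, 1: 12, 2: 24}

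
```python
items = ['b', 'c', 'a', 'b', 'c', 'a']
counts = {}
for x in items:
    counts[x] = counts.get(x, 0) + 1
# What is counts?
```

Initial: counts = {}, items = ['b', 'c', 'a', 'b', 'c', 'a']
See 'b': counts = {'b': 1}
See 'c': counts = {'b': 1, 'c': 1}
See 'a': counts = {'b': 1, 'c': 1, 'a': 1}
See 'b': counts = {'b': 2, 'c': 1, 'a': 1}
See 'c': counts = {'b': 2, 'c': 2, 'a': 1}
See 'a': counts = {'b': 2, 'c': 2, 'a': 2}

{'b': 2, 'c': 2, 'a': 2}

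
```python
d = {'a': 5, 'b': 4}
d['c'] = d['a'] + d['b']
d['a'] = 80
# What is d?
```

After line 1: d = {'a': 5, 'b': 4}
After line 2 (d['c'] = 5 + 4): d = {'a': 5, 'b': 4, 'c': 9}
After line 3: d = {'a': 80, 'b': 4, 'c': 9}

{'a': 80, 'b': 4, 'c': 9}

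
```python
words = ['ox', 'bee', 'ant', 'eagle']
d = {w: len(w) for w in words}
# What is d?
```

{'ox': 2, 'bee': 3, 'ant': 3, 'eagle': 5}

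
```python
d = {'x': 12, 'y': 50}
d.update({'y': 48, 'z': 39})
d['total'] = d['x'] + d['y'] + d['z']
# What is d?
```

After line 1: d = {'x': 12, 'y': 50}
After line 2 (y overwritten, z added): d = {'x': 12, 'y': 48, 'z': 39}
After line 3 (total = 12 + 48 + 39 = 99): d = {'x': 12, 'y': 48, 'z': 39, 'total': 99}

{'x': 12, 'y': 48, 'z': 39, 'total': 99}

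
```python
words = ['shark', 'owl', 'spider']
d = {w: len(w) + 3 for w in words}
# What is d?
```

{'shark': 8, 'owl': 6, 'spider': 9}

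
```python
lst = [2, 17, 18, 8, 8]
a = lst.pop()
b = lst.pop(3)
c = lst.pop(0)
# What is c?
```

After line 1: lst = [2, 17, 18, 8, 8]
After line 2 (pop() -> a = 8): lst = [2, 17, 18, 8]
After line 3 (pop(3) -> b = 8): lst = [2, 17, 18]
After line 4 (pop(0) -> c = 2): lst = [17, 18]

2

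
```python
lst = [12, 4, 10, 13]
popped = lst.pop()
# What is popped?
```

13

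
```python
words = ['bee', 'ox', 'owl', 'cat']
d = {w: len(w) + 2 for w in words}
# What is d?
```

{'bee': 5, 'ox': 4, 'owl': 5, 'cat': 5}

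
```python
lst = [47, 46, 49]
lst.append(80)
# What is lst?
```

[47, 46, 49, 80]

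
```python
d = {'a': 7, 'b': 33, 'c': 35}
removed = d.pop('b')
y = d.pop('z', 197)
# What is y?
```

After line 1: d = {'a': 7, 'b': 33, 'c': 35}
After line 2 (pop 'b' returns 33): d = {'a': 7, 'c': 35}, removed = 33
After line 3 (pop 'z' missing, returns default 197): d = {'a': 7, 'c': 35}, y = 197

197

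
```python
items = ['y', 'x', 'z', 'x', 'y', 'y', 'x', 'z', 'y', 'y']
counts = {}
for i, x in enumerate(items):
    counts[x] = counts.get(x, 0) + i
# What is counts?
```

Initial: counts = {}, items = ['y', 'x', 'z', 'x', 'y', 'y', 'x', 'z', 'y', 'y']
i=0, x='y': counts = {'y': 0}
i=1, x='x': counts = {'y': 0, 'x': 1}
i=2, x='z': counts = {'y': 0, 'x': 1, 'z': 2}
i=3, x='x': counts = {'y': 0, 'x': 4, 'z': 2}
i=4, x='y': counts = {'y': 4, 'x': 4, 'z': 2}
i=5, x='y': counts = {'y': 9, 'x': 4, 'z': 2}
i=6, x='x': counts = {'y': 9, 'x': 10, 'z': 2}
i=7, x='z': counts = {'y': 9, 'x': 10, 'z': 9}
i=8, x='y': counts = {'y': 17, 'x': 10, 'z': 9}
i=9, x='y': counts = {'y': 26, 'x': 10, 'z': 9}

{'y': 26, 'x': 10, 'z': 9}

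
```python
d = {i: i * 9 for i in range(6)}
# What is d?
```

{0: 0, 1: 9, 2: 18, 3: 27, 4: 36, 5: 45}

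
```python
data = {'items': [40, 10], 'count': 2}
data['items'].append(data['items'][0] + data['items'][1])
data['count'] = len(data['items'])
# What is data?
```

After line 1: data = {'items': [40, 10], 'count': 2}
After line 2 (append 40 + 10 = 50): data = {'items': [40, 10, 50], 'count': 2}
After line 3 (count = len(items) = 3): data = {'items': [40, 10, 50], 'count': 3}

{'items': [40, 10, 50], 'count': 3}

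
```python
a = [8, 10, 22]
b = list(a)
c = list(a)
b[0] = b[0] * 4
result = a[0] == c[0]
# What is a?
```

After line 1: a = [8, 10, 22]
After line 2 (b = list(a), copy): a = [8, 10, 22], b = [8, 10, 22]
After line 3 (c = list(a) is a copy, new object): c = [8, 10, 22]
After line 4 (b[0] = 8 * 4 = 32; only b mutates (copy)): a = [8, 10, 22], b = [32, 10, 22], c = [8, 10, 22]
After line 5 (a[0] = 8, c[0] = 8; result = True)

[8, 10, 22]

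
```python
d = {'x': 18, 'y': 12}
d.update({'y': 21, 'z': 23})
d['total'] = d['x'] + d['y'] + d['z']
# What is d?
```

After line 1: d = {'x': 18, 'y': 12}
After line 2 (y overwritten, z added): d = {'x': 18, 'y': 21, 'z': 23}
After line 3 (total = 18 + 21 + 23 = 62): d = {'x': 18, 'y': 21, 'z': 23, 'total': 62}

{'x': 18, 'y': 21, 'z': 23, 'total': 62}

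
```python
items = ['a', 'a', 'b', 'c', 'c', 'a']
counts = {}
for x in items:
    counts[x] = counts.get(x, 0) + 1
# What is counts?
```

Initial: counts = {}, items = ['a', 'a', 'b', 'c', 'c', 'a']
See 'a': counts = {'a': 1}
See 'a': counts = {'a': 2}
See 'b': counts = {'a': 2, 'b': 1}
See 'c': counts = {'a': 2, 'b': 1, 'c': 1}
See 'c': counts = {'a': 2, 'b': 1, 'c': 2}
See 'a': counts = {'a': 3, 'b': 1, 'c': 2}

{'a': 3, 'b': 1, 'c': 2}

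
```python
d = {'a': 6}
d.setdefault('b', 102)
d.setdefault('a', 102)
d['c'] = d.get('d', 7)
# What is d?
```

After line 1: d = {'a': 6}
After line 2 (setdefault adds 'b'=102): d = {'a': 6, 'b': 102}
After line 3 (setdefault 'a' no-op, already exists): d = {'a': 6, 'b': 102}
After line 4 (get('d', 7) returns default since 'd' not in d): d = {'a': 6, 'b': 102, 'c': 7}

{'a': 6, 'b': 102, 'c': 7}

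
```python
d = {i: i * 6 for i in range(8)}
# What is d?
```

{0: 0, 1: 6, 2: 12, 3: 18, 4: 24, 5: 30, 6: 36, 7: 42}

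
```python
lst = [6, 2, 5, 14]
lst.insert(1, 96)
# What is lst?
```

[6, 96, 2, 5, 14]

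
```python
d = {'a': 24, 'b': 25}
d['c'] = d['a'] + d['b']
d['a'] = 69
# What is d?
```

After line 1: d = {'a': 24, 'b': 25}
After line 2 (d['c'] = 24 + 25): d = {'a': 24, 'b': 25, 'c': 49}
After line 3: d = {'a': 69, 'b': 25, 'c': 49}

{'a': 69, 'b': 25, 'c': 49}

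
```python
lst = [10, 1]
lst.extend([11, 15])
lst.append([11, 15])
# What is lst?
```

After line 1: lst = [10, 1]
After line 2 (extend unpacks [11, 15]): lst = [10, 1, 11, 15]
After line 3 (append adds [11, 15] as single element): lst = [10, 1, 11, 15, [11, 15]]

[10, 1, 11, 15, [11, 15]]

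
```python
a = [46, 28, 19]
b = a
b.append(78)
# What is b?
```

After line 1: a = [46, 28, 19]
After line 2 (b = a is an alias, same object): a = [46, 28, 19], b = [46, 28, 19]
After line 3 (b.append mutates the shared list): a = [46, 28, 19, 78], b = [46, 28, 19, 78]

[46, 28, 19, 78]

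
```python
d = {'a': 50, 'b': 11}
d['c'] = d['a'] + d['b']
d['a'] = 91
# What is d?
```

After line 1: d = {'a': 50, 'b': 11}
After line 2 (d['c'] = 50 + 11): d = {'a': 50, 'b': 11, 'c': 61}
After line 3: d = {'a': 91, 'b': 11, 'c': 61}

{'a': 91, 'b': 11, 'c': 61}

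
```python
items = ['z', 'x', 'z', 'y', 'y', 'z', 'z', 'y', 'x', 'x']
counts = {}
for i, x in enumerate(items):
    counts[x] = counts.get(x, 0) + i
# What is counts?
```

Initial: counts = {}, items = ['z', 'x', 'z', 'y', 'y', 'z', 'z', 'y', 'x', 'x']
i=0, x='z': counts = {'z': 0}
i=1, x='x': counts = {'z': 0, 'x': 1}
i=2, x='z': counts = {'z': 2, 'x': 1}
i=3, x='y': counts = {'z': 2, 'x': 1, 'y': 3}
i=4, x='y': counts = {'z': 2, 'x': 1, 'y': 7}
i=5, x='z': counts = {'z': 7, 'x': 1, 'y': 7}
i=6, x='z': counts = {'z': 13, 'x': 1, 'y': 7}
i=7, x='y': counts = {'z': 13, 'x': 1, 'y': 14}
i=8, x='x': counts = {'z': 13, 'x': 9, 'y': 14}
i=9, x='x': counts = {'z': 13, 'x': 18, 'y': 14}

{'z': 13, 'x': 18, 'y': 14}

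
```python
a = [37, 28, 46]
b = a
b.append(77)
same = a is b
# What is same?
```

After line 1: a = [37, 28, 46]
After line 2 (b = a is an alias, same object): a = [37, 28, 46], b = [37, 28, 46]
After line 3 (b.append mutates the shared list): a = [37, 28, 46, 77], b = [37, 28, 46, 77]
After line 4 (same = a is b; same object -> True): same = True

True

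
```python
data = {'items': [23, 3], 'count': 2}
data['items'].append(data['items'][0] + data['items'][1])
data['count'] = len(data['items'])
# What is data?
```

After line 1: data = {'items': [23, 3], 'count': 2}
After line 2 (append 23 + 3 = 26): data = {'items': [23, 3, 26], 'count': 2}
After line 3 (count = len(items) = 3): data = {'items': [23, 3, 26], 'count': 3}

{'items': [23, 3, 26], 'count': 3}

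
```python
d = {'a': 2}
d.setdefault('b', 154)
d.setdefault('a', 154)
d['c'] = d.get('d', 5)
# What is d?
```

After line 1: d = {'a': 2}
After line 2 (setdefault adds 'b'=154): d = {'a': 2, 'b': 154}
After line 3 (setdefault 'a' no-op, already exists): d = {'a': 2, 'b': 154}
After line 4 (get('d', 5) returns default since 'd' not in d): d = {'a': 2, 'b': 154, 'c': 5}

{'a': 2, 'b': 154, 'c': 5}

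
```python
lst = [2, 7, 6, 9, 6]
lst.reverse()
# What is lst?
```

[6, 9, 6, 7, 2]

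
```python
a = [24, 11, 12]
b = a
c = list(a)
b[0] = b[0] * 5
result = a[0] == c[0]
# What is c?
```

After line 1: a = [24, 11, 12]
After line 2 (b = a, alias): a = [24, 11, 12], b = [24, 11, 12]
After line 3 (c = list(a) is a copy, new object): c = [24, 11, 12]
After line 4 (b[0] = 24 * 5 = 120; mutates shared a/b): a = b = [120, 11, 12], c = [24, 11, 12]
After line 5 (a[0] = 120, c[0] = 24; result = False)

[24, 11, 12]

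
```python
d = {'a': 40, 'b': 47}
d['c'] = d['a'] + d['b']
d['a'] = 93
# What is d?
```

After line 1: d = {'a': 40, 'b': 47}
After line 2 (d['c'] = 40 + 47): d = {'a': 40, 'b': 47, 'c': 87}
After line 3: d = {'a': 93, 'b': 47, 'c': 87}

{'a': 93, 'b': 47, 'c': 87}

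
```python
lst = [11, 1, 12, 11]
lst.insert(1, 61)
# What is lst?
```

[11, 61, 1, 12, 11]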